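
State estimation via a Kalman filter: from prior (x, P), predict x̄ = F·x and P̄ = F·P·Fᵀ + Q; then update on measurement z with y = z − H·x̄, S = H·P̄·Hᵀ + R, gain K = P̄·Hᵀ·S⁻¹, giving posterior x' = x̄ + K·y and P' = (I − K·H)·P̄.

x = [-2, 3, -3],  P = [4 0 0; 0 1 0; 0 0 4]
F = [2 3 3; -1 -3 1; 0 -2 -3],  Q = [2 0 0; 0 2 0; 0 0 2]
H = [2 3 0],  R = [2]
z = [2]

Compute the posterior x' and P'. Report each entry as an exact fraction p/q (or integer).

x' = [596/73, -354/73, -597/73]
P' = [10674/365 -7042/365 -4008/365; -7042/365 4726/365 2604/365; -4008/365 2604/365 4926/365]

x̄ = F·x = [-4, -10, 3]
P̄ = F·P·Fᵀ + Q = [63 -5 -42; -5 19 -6; -42 -6 42]
y = z − H·x̄ = [40]
S = H·P̄·Hᵀ + R = [365]
K = P̄·Hᵀ·S⁻¹ = [111/365; 47/365; -102/365]
x' = x̄ + K·y = [596/73, -354/73, -597/73]
P' = (I − K·H)·P̄ = [10674/365 -7042/365 -4008/365; -7042/365 4726/365 2604/365; -4008/365 2604/365 4926/365]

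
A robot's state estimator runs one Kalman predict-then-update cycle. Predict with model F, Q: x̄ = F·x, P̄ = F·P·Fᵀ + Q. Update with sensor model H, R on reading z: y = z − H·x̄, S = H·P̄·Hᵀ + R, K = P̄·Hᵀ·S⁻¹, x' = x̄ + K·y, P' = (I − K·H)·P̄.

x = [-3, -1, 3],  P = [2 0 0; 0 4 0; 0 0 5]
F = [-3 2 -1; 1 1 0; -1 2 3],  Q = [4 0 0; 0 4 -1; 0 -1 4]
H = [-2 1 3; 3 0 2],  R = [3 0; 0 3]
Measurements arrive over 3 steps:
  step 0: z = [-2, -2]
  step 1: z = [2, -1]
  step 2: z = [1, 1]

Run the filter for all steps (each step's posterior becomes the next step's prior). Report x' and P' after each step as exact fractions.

step 0: x̄ = F·x = [4, -4, 10]
step 0: P̄ = F·P·Fᵀ + Q = [43 2 7; 2 10 5; 7 5 67]
step 0: y = z − H·x̄ = [-20, -34]
step 0: S = H·P̄·Hᵀ + R = [726 195; 195 742]
step 0: K = P̄·Hᵀ·S⁻¹ = [-24877/166889 38701/166889; 4154/166889 2507/166889; 37413/166889 25030/166889]
step 0: x' = x̄ + K·y = [-150738/166889, -835874/166889, 69610/166889]
step 0: P' = (I − K·H)·P̄ = [74733/166889 236979/166889 -54048/166889; 236979/166889 1541544/166889 -351708/166889; -54048/166889 -351708/166889 118617/166889]
step 1: x̄ = F·x = [-75832/9817, -58036/9817, -1312180/166889]
step 1: P̄ = F·P·Fᵀ + Q = [344926/9817 178098/9817 186132/9817; 178098/9817 162223/9817 109481/9817; 186132/9817 109481/9817 3131894/166889]
step 1: y = z − H·x̄ = [2678642/166889, 6324903/166889]
step 1: S = H·P̄·Hᵀ + R = [15985942/166889 12235484/166889; 12235484/166889 103772849/166889]
step 1: K = P̄·Hᵀ·S⁻¹ = [-630318155/4521567259 1116542954/4521567259; 241310139/4521567259 529499908/4521567259; 1909307691/9043134518 573979742/4521567259]
step 1: x' = x̄ + K·y = [-2728293096/4521567259, -2789959114/4521567259, 1524557953/4521567259]
step 1: P' = (I − K·H)·P̄ = [1831779228/4521567259 4991167224/4521567259 -1072854411/4521567259; 4991167224/4521567259 30783767787/4521567259 -6692500974/4521567259; -1072854411/4521567259 -6692500974/4521567259 4940502459/9043134518]
step 2: x̄ = F·x = [1080403107/4521567259, -5518252210/4521567259, 1722048727/4521567259]
step 2: P̄ = F·P·Fᵀ + Q = [241232950415/9043134518 58846386051/4521567259 126206297487/9043134518; 58846386051/4521567259 60684150499/4521567259 36909290156/4521567259; 126206297487/9043134518 36909290156/4521567259 142895652719/9043134518]
step 2: y = z − H·x̄ = [7034479502/4521567259, -2163739516/4521567259]
step 2: S = H·P̄·Hᵀ + R = [857155204303/9043134518 541723178189/9043134518; 541723178189/9043134518 4284284138009/9043134518]
step 2: K = P̄·Hᵀ·S⁻¹ = [-51913748273683/373635097110917 91691485216990/373635097110917; 20905126616100/373635097110917 41024376197990/373635097110917; 78683207177808/373635097110917 47994587923519/373635097110917]
step 2: x' = x̄ + K·y = [-35365208341593/373635097110917, -443103456132190/373635097110917, 241744820397469/373635097110917]
step 2: P' = (I − K·H)·P̄ = [149370122045688/373635097110917 402552864999468/373635097110917 -86517955243047/373635097110917; 402552864999468/373635097110917 2494699309453887/373635097110917 -542292733202217/373635097110917; -86517955243047/373635097110917 -542292733202217/373635097110917 201768814749849/373635097110917]

step 0: x' = [-150738/166889, -835874/166889, 69610/166889], P' = [74733/166889 236979/166889 -54048/166889; 236979/166889 1541544/166889 -351708/166889; -54048/166889 -351708/166889 118617/166889]
step 1: x' = [-2728293096/4521567259, -2789959114/4521567259, 1524557953/4521567259], P' = [1831779228/4521567259 4991167224/4521567259 -1072854411/4521567259; 4991167224/4521567259 30783767787/4521567259 -6692500974/4521567259; -1072854411/4521567259 -6692500974/4521567259 4940502459/9043134518]
step 2: x' = [-35365208341593/373635097110917, -443103456132190/373635097110917, 241744820397469/373635097110917], P' = [149370122045688/373635097110917 402552864999468/373635097110917 -86517955243047/373635097110917; 402552864999468/373635097110917 2494699309453887/373635097110917 -542292733202217/373635097110917; -86517955243047/373635097110917 -542292733202217/373635097110917 201768814749849/373635097110917]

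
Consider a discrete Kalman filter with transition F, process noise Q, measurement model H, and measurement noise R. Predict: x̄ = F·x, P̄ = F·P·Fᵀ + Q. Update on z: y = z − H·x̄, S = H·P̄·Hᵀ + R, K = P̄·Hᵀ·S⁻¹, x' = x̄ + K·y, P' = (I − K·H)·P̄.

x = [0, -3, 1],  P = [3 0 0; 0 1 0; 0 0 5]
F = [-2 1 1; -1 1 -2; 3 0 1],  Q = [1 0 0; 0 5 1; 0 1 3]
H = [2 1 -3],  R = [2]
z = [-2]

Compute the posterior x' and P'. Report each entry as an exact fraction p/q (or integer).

x' = [-304/337, -1300/337, -408/337]
P' = [3665/337 -3860/337 1132/337; -3860/337 13617/674 -659/674; 1132/337 -659/674 1389/674]

x̄ = F·x = [-2, -5, 1]
P̄ = F·P·Fᵀ + Q = [19 -3 -13; -3 29 -18; -13 -18 35]
y = z − H·x̄ = [10]
S = H·P̄·Hᵀ + R = [674]
K = P̄·Hᵀ·S⁻¹ = [37/337; 77/674; -149/674]
x' = x̄ + K·y = [-304/337, -1300/337, -408/337]
P' = (I − K·H)·P̄ = [3665/337 -3860/337 1132/337; -3860/337 13617/674 -659/674; 1132/337 -659/674 1389/674]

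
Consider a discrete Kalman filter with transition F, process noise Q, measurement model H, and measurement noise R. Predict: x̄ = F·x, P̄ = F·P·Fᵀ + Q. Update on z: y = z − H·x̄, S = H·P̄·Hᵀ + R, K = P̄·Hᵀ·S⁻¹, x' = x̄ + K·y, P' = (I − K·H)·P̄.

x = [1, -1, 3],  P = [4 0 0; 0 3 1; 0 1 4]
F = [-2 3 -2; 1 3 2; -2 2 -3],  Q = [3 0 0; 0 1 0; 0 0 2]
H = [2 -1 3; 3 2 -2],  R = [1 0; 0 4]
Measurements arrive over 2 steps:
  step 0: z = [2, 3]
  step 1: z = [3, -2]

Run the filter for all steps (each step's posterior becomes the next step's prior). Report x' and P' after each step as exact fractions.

step 0: x̄ = F·x = [-11, 4, -13]
step 0: P̄ = F·P·Fᵀ + Q = [50 3 45; 3 60 -19; 45 -19 54]
step 0: y = z − H·x̄ = [67, 2]
step 0: S = H·P̄·Hᵀ + R = [1389 -68; -68 558]
step 0: K = P̄·Hᵀ·S⁻¹ = [66972/385219 53725/385219; -25291/385219 224415/770438; 75235/385219 3149/770438]
step 0: x' = x̄ + K·y = [357165/385219, 70794/385219, 36047/385219]
step 0: P' = (I − K·H)·P̄ = [177596/385219 -382526/385219 -223582/385219; -382526/385219 3134373/770438 1537965/770438; -223582/385219 1537965/770438 860921/770438]
step 1: x̄ = F·x = [-574042/385219, 641641/385219, -680883/385219]
step 1: P̄ = F·P·Fᵀ + Q = [22532855/770438 29033429/770438 8577867/770438; 29033429/770438 44855283/770438 11430859/770438; 8577867/770438 11430859/770438 5546293/770438]
step 1: y = z − H·x̄ = [4988031/385219, -1693360/385219]
step 1: S = H·P̄·Hᵀ + R = [51944656/385219 87789221/385219; 87789221/385219 561503623/770438]
step 1: K = P̄·Hᵀ·S⁻¹ = [2855344573/17851167637 2556862749/17851167637; -462588573/35702335274 4966632436/17851167637; 3876144131/17851167637 -19767947/17851167637]
step 1: x' = x̄ + K·y = [-868238149/17851167637, 9812814429/35702335274, 18725049290/17851167637]
step 1: P' = (I − K·H)·P̄ = [7187347626/17851167637 -14260619251/17851167637 -8593323310/17851167637; -14260619251/17851167637 122262525461/35702335274 29807068982/17851167637; -8593323310/17851167637 29807068982/17851167637 16956619911/17851167637]

step 0: x' = [357165/385219, 70794/385219, 36047/385219], P' = [177596/385219 -382526/385219 -223582/385219; -382526/385219 3134373/770438 1537965/770438; -223582/385219 1537965/770438 860921/770438]
step 1: x' = [-868238149/17851167637, 9812814429/35702335274, 18725049290/17851167637], P' = [7187347626/17851167637 -14260619251/17851167637 -8593323310/17851167637; -14260619251/17851167637 122262525461/35702335274 29807068982/17851167637; -8593323310/17851167637 29807068982/17851167637 16956619911/17851167637]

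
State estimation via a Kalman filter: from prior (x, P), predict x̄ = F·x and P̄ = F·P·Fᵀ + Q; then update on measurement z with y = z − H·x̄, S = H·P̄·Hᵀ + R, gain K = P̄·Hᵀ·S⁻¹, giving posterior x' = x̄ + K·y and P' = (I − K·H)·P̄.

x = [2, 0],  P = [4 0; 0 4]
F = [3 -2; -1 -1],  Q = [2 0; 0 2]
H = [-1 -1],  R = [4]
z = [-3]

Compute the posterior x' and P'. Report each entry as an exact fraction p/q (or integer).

x' = [31/6, -21/10]
P' = [37/3 -9; -9 47/5]

x̄ = F·x = [6, -2]
P̄ = F·P·Fᵀ + Q = [54 -4; -4 10]
y = z − H·x̄ = [1]
S = H·P̄·Hᵀ + R = [60]
K = P̄·Hᵀ·S⁻¹ = [-5/6; -1/10]
x' = x̄ + K·y = [31/6, -21/10]
P' = (I − K·H)·P̄ = [37/3 -9; -9 47/5]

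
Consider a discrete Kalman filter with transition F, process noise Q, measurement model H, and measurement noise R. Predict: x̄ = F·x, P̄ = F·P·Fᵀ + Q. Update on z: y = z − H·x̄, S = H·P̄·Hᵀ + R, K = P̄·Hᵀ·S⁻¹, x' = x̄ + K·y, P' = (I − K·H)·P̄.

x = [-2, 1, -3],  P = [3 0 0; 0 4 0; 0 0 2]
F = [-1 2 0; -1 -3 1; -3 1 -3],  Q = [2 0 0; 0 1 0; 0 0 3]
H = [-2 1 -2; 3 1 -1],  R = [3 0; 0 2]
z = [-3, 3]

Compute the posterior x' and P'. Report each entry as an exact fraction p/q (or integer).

x' = [33880/42711, 30330/14237, 80987/42711]
P' = [24331/42711 -44323/14237 -81478/42711; -44323/14237 343662/14237 212581/14237; -81478/42711 212581/14237 417517/42711]

x̄ = F·x = [4, -4, 16]
P̄ = F·P·Fᵀ + Q = [21 -21 17; -21 42 -9; 17 -9 52]
y = z − H·x̄ = [41, 11]
S = H·P̄·Hᵀ + R = [593 -42; -42 75]
K = P̄·Hᵀ·S⁻¹ = [-2075/14237 10751/42711; 2382/14237 -944/14237; -3815/14237 -12104/42711]
x' = x̄ + K·y = [33880/42711, 30330/14237, 80987/42711]
P' = (I − K·H)·P̄ = [24331/42711 -44323/14237 -81478/42711; -44323/14237 343662/14237 212581/14237; -81478/42711 212581/14237 417517/42711]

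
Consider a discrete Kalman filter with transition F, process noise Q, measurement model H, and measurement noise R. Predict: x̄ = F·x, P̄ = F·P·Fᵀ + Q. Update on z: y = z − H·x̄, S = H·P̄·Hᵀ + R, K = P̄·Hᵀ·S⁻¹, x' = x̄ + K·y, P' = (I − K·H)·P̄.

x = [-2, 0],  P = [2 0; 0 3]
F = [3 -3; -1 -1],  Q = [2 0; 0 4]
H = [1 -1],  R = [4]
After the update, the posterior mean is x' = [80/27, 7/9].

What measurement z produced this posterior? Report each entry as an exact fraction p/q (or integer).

z = [3]

x̄ = F·x = [-6, 2]
P̄ = F·P·Fᵀ + Q = [47 3; 3 9]
S = H·P̄·Hᵀ + R = [54]
K = P̄·Hᵀ·S⁻¹ = [22/27; -1/9]
x' − x̄ = [242/27, -11/9] = K·y
y = (KᵀK)⁻¹·Kᵀ·(x' − x̄) = [11]
z = y + H·x̄ = [11] + [-8] = [3]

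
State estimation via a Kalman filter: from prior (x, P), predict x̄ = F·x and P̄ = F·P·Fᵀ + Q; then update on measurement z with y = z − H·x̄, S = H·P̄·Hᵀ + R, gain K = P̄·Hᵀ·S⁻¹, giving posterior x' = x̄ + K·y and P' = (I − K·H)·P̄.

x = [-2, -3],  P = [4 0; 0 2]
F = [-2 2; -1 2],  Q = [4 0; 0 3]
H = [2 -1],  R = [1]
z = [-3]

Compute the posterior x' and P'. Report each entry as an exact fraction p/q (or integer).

x' = [-31/8, -307/64]
P' = [3 43/8; 43/8 671/64]

x̄ = F·x = [-2, -4]
P̄ = F·P·Fᵀ + Q = [28 16; 16 15]
y = z − H·x̄ = [-3]
S = H·P̄·Hᵀ + R = [64]
K = P̄·Hᵀ·S⁻¹ = [5/8; 17/64]
x' = x̄ + K·y = [-31/8, -307/64]
P' = (I − K·H)·P̄ = [3 43/8; 43/8 671/64]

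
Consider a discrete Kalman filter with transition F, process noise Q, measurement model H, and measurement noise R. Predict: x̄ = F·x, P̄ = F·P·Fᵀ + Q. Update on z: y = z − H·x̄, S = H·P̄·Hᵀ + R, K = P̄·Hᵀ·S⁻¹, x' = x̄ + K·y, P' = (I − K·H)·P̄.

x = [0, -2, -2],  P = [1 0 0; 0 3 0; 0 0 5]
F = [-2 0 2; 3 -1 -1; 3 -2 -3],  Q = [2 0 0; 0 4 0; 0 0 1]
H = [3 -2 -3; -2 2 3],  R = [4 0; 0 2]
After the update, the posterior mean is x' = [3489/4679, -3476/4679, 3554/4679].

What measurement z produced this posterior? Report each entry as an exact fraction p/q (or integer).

x̄ = F·x = [-4, 4, 10]
P̄ = F·P·Fᵀ + Q = [26 -16 -36; -16 21 30; -36 30 67]
S = H·P̄·Hᵀ + R = [2125 -1903; -1903 1713]
K = P̄·Hᵀ·S⁻¹ = [4029/9358 3427/9358; 938/4679 1490/4679; 801/9358 2709/9358]
x' − x̄ = [22205/4679, -22192/4679, -43236/4679] = K·y
y = (KᵀK)⁻¹·Kᵀ·(x' − x̄) = [51, -47]
z = y + H·x̄ = [51, -47] + [-50, 46] = [1, -1]

z = [1, -1]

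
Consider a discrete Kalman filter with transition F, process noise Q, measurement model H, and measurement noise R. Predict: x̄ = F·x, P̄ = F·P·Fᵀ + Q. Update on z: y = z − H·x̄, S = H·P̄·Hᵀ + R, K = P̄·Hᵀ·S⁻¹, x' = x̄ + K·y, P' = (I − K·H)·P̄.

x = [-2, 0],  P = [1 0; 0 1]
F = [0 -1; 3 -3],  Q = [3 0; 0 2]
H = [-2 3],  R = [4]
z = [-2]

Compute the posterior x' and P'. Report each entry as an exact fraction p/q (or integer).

x' = [4/41, -30/41]
P' = [655/164 219/82; 219/82 91/41]

x̄ = F·x = [0, -6]
P̄ = F·P·Fᵀ + Q = [4 3; 3 20]
y = z − H·x̄ = [16]
S = H·P̄·Hᵀ + R = [164]
K = P̄·Hᵀ·S⁻¹ = [1/164; 27/82]
x' = x̄ + K·y = [4/41, -30/41]
P' = (I − K·H)·P̄ = [655/164 219/82; 219/82 91/41]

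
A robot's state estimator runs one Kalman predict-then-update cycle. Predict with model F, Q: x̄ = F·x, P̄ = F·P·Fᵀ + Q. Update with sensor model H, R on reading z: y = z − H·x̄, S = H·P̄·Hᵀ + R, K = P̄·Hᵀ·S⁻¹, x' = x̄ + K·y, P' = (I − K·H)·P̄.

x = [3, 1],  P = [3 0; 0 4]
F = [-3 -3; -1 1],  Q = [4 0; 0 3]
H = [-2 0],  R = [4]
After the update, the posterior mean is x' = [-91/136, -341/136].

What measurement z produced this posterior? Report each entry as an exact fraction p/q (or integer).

x̄ = F·x = [-12, -2]
P̄ = F·P·Fᵀ + Q = [67 -3; -3 10]
S = H·P̄·Hᵀ + R = [272]
K = P̄·Hᵀ·S⁻¹ = [-67/136; 3/136]
x' − x̄ = [1541/136, -69/136] = K·y
y = (KᵀK)⁻¹·Kᵀ·(x' − x̄) = [-23]
z = y + H·x̄ = [-23] + [24] = [1]

z = [1]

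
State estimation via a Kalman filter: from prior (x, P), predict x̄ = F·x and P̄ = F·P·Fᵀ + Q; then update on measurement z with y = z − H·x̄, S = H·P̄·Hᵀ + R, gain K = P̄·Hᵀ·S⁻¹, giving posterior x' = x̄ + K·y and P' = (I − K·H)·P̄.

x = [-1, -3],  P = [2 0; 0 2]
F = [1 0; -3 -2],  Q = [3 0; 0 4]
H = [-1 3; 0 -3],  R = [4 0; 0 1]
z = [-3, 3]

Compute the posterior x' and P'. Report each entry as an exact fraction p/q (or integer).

x̄ = F·x = [-1, 9]
P̄ = F·P·Fᵀ + Q = [5 -6; -6 30]
y = z − H·x̄ = [-31, 30]
S = H·P̄·Hᵀ + R = [315 -288; -288 271]
K = P̄·Hᵀ·S⁻¹ = [-1049/2421 -106/269; 32/807 -78/269]
x' = x̄ + K·y = [1478/2421, -749/807]
P' = (I − K·H)·P̄ = [5150/2421 106/807; 106/807 26/269]

x' = [1478/2421, -749/807]
P' = [5150/2421 106/807; 106/807 26/269]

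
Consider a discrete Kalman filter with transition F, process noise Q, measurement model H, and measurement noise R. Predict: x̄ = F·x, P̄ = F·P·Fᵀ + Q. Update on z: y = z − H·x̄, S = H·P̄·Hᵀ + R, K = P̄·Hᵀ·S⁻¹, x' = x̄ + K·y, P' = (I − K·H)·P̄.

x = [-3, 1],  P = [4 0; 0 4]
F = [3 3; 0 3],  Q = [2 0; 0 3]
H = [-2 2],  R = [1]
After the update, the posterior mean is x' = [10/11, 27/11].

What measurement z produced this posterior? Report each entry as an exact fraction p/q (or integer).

z = [3]

x̄ = F·x = [-6, 3]
P̄ = F·P·Fᵀ + Q = [74 36; 36 39]
S = H·P̄·Hᵀ + R = [165]
K = P̄·Hᵀ·S⁻¹ = [-76/165; 2/55]
x' − x̄ = [76/11, -6/11] = K·y
y = (KᵀK)⁻¹·Kᵀ·(x' − x̄) = [-15]
z = y + H·x̄ = [-15] + [18] = [3]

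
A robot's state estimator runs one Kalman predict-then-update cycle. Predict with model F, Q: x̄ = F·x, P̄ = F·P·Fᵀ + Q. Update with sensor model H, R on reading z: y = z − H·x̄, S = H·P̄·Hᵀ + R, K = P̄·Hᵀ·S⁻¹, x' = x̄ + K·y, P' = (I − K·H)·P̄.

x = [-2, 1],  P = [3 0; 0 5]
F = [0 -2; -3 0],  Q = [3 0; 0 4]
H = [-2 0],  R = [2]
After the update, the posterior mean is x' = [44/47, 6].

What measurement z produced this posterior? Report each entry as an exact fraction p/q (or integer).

x̄ = F·x = [-2, 6]
P̄ = F·P·Fᵀ + Q = [23 0; 0 31]
S = H·P̄·Hᵀ + R = [94]
K = P̄·Hᵀ·S⁻¹ = [-23/47; 0]
x' − x̄ = [138/47, 0] = K·y
y = (KᵀK)⁻¹·Kᵀ·(x' − x̄) = [-6]
z = y + H·x̄ = [-6] + [4] = [-2]

z = [-2]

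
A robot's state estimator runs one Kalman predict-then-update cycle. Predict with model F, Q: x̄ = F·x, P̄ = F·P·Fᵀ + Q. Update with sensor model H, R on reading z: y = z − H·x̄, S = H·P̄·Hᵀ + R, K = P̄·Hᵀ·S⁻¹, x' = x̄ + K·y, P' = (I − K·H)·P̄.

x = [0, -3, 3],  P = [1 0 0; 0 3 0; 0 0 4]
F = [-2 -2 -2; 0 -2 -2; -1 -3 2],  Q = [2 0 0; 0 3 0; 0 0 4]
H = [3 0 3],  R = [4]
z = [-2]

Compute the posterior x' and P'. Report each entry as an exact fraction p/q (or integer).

x̄ = F·x = [0, 0, 15]
P̄ = F·P·Fᵀ + Q = [34 28 4; 28 31 2; 4 2 48]
y = z − H·x̄ = [-47]
S = H·P̄·Hᵀ + R = [814]
K = P̄·Hᵀ·S⁻¹ = [57/407; 45/407; 78/407]
x' = x̄ + K·y = [-2679/407, -2115/407, 2439/407]
P' = (I − K·H)·P̄ = [7340/407 6266/407 -7264/407; 6266/407 8567/407 -6206/407; -7264/407 -6206/407 7368/407]

x' = [-2679/407, -2115/407, 2439/407]
P' = [7340/407 6266/407 -7264/407; 6266/407 8567/407 -6206/407; -7264/407 -6206/407 7368/407]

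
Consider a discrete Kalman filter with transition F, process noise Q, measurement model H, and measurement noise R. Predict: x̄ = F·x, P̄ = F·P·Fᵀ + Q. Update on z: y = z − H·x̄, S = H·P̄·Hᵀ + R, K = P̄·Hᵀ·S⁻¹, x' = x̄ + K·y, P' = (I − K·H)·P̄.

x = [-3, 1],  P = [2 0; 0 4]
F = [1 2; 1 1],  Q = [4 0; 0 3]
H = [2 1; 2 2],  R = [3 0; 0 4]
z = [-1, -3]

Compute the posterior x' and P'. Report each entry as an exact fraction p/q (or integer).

x̄ = F·x = [-1, -2]
P̄ = F·P·Fᵀ + Q = [22 10; 10 9]
y = z − H·x̄ = [3, 3]
S = H·P̄·Hᵀ + R = [140 166; 166 208]
K = P̄·Hᵀ·S⁻¹ = [152/391 -1/391; -3/17 11/34]
x' = x̄ + K·y = [62/391, -53/34]
P' = (I − K·H)·P̄ = [458/391 -20/17; -20/17 31/17]

x' = [62/391, -53/34]
P' = [458/391 -20/17; -20/17 31/17]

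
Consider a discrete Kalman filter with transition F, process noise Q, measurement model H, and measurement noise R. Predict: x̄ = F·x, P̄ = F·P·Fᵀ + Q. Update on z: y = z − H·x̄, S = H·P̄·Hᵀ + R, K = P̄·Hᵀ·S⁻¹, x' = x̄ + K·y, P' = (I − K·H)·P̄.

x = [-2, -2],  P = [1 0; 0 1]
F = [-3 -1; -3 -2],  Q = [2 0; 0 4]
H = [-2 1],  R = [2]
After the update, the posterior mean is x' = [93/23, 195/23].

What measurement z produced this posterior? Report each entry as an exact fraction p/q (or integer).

x̄ = F·x = [8, 10]
P̄ = F·P·Fᵀ + Q = [12 11; 11 17]
S = H·P̄·Hᵀ + R = [23]
K = P̄·Hᵀ·S⁻¹ = [-13/23; -5/23]
x' − x̄ = [-91/23, -35/23] = K·y
y = (KᵀK)⁻¹·Kᵀ·(x' − x̄) = [7]
z = y + H·x̄ = [7] + [-6] = [1]

z = [1]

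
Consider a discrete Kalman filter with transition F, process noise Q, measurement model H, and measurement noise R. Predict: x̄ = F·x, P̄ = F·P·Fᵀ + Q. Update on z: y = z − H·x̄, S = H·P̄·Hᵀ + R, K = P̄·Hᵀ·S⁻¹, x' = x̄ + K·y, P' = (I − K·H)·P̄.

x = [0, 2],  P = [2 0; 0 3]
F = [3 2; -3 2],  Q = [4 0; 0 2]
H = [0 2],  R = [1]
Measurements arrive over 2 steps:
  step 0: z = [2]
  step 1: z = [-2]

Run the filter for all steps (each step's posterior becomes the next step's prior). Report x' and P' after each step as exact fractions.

step 0: x' = [196/43, 44/43], P' = [1414/43 -2/43; -2/43 32/129]
step 1: x' = [814036/154673, -156044/154673], P' = [1568750/154673 -38050/154673; -38050/154673 38636/154673]

step 0: x̄ = F·x = [4, 4]
step 0: P̄ = F·P·Fᵀ + Q = [34 -6; -6 32]
step 0: y = z − H·x̄ = [-6]
step 0: S = H·P̄·Hᵀ + R = [129]
step 0: K = P̄·Hᵀ·S⁻¹ = [-4/43; 64/129]
step 0: x' = x̄ + K·y = [196/43, 44/43]
step 0: P' = (I − K·H)·P̄ = [1414/43 -2/43; -2/43 32/129]
step 1: x̄ = F·x = [676/43, -500/43]
step 1: P̄ = F·P·Fᵀ + Q = [38750/129 -38050/129; -38050/129 38636/129]
step 1: y = z − H·x̄ = [914/43]
step 1: S = H·P̄·Hᵀ + R = [154673/129]
step 1: K = P̄·Hᵀ·S⁻¹ = [-76100/154673; 77272/154673]
step 1: x' = x̄ + K·y = [814036/154673, -156044/154673]
step 1: P' = (I − K·H)·P̄ = [1568750/154673 -38050/154673; -38050/154673 38636/154673]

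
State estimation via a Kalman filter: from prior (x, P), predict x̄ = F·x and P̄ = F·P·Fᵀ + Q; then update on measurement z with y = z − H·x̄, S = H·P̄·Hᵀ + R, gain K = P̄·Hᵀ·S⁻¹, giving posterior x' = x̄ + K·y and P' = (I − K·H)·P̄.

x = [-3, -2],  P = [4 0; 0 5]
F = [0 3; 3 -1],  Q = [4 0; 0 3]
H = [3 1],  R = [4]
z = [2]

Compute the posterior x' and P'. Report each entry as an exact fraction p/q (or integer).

x̄ = F·x = [-6, -7]
P̄ = F·P·Fᵀ + Q = [49 -15; -15 44]
y = z − H·x̄ = [27]
S = H·P̄·Hᵀ + R = [399]
K = P̄·Hᵀ·S⁻¹ = [44/133; -1/399]
x' = x̄ + K·y = [390/133, -940/133]
P' = (I − K·H)·P̄ = [709/133 -1951/133; -1951/133 17555/399]

x' = [390/133, -940/133]
P' = [709/133 -1951/133; -1951/133 17555/399]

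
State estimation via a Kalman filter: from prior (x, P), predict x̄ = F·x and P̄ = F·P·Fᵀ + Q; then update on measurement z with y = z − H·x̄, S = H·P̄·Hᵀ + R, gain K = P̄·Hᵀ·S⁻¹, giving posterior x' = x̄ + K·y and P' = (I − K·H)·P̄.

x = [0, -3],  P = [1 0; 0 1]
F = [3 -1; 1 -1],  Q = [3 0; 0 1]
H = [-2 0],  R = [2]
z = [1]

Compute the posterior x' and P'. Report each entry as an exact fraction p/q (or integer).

x' = [-10/27, 53/27]
P' = [13/27 4/27; 4/27 49/27]

x̄ = F·x = [3, 3]
P̄ = F·P·Fᵀ + Q = [13 4; 4 3]
y = z − H·x̄ = [7]
S = H·P̄·Hᵀ + R = [54]
K = P̄·Hᵀ·S⁻¹ = [-13/27; -4/27]
x' = x̄ + K·y = [-10/27, 53/27]
P' = (I − K·H)·P̄ = [13/27 4/27; 4/27 49/27]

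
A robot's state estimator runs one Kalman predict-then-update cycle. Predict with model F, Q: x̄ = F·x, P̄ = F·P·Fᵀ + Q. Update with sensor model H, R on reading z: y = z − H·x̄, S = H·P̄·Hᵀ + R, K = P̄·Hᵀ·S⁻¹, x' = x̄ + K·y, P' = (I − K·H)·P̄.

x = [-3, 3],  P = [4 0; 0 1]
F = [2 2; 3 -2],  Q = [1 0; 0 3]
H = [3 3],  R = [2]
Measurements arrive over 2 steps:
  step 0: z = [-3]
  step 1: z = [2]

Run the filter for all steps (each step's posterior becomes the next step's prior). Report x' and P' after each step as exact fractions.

step 0: x' = [369/67, -438/67], P' = [4569/938 -641/134; -641/134 659/134]
step 1: x' = [-2615988/1063669, 3375510/1063669], P' = [1977483/1063669 -1973967/1063669; -1973967/1063669 2206405/1063669]

step 0: x̄ = F·x = [0, -15]
step 0: P̄ = F·P·Fᵀ + Q = [21 20; 20 43]
step 0: y = z − H·x̄ = [42]
step 0: S = H·P̄·Hᵀ + R = [938]
step 0: K = P̄·Hᵀ·S⁻¹ = [123/938; 27/134]
step 0: x' = x̄ + K·y = [369/67, -438/67]
step 0: P' = (I − K·H)·P̄ = [4569/938 -641/134; -641/134 659/134]
step 1: x̄ = F·x = [-138/67, 1983/67]
step 1: P̄ = F·P·Fᵀ + Q = [885/469 -6/469; -6/469 116231/938]
step 1: y = z − H·x̄ = [-5401/67]
step 1: S = H·P̄·Hᵀ + R = [1063669/938]
step 1: K = P̄·Hᵀ·S⁻¹ = [5274/1063669; 348657/1063669]
step 1: x' = x̄ + K·y = [-2615988/1063669, 3375510/1063669]
step 1: P' = (I − K·H)·P̄ = [1977483/1063669 -1973967/1063669; -1973967/1063669 2206405/1063669]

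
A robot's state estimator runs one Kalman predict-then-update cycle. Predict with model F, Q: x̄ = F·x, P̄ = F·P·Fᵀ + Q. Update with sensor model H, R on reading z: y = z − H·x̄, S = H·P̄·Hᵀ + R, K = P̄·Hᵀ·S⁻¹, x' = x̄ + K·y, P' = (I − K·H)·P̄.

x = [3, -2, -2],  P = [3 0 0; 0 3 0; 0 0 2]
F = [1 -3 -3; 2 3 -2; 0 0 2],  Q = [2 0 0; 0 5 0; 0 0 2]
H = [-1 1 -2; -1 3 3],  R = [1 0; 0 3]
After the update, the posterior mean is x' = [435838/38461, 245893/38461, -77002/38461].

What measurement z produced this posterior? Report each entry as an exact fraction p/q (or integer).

x̄ = F·x = [15, 4, -4]
P̄ = F·P·Fᵀ + Q = [50 -9 -12; -9 52 -8; -12 -8 10]
S = H·P̄·Hᵀ + R = [145 218; 218 593]
K = P̄·Hᵀ·S⁻¹ = [3879/38461 -8755/38461; 14923/38461 3659/38461; -13412/38461 6098/38461]
x' − x̄ = [-141077/38461, 92049/38461, 76842/38461] = K·y
y = (KᵀK)⁻¹·Kᵀ·(x' − x̄) = [2, 17]
z = y + H·x̄ = [2, 17] + [-3, -15] = [-1, 2]

z = [-1, 2]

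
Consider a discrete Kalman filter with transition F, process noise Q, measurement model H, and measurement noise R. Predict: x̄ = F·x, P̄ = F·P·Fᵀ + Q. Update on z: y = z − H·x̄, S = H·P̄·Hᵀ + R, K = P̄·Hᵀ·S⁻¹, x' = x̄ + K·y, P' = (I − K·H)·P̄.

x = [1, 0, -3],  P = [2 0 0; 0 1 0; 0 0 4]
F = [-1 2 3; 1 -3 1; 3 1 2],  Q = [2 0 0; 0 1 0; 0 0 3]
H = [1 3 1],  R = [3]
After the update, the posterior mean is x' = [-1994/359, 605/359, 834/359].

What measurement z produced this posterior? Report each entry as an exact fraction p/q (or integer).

x̄ = F·x = [-10, -2, -3]
P̄ = F·P·Fᵀ + Q = [44 4 20; 4 16 11; 20 11 38]
S = H·P̄·Hᵀ + R = [359]
K = P̄·Hᵀ·S⁻¹ = [76/359; 63/359; 91/359]
x' − x̄ = [1596/359, 1323/359, 1911/359] = K·y
y = (KᵀK)⁻¹·Kᵀ·(x' − x̄) = [21]
z = y + H·x̄ = [21] + [-19] = [2]

z = [2]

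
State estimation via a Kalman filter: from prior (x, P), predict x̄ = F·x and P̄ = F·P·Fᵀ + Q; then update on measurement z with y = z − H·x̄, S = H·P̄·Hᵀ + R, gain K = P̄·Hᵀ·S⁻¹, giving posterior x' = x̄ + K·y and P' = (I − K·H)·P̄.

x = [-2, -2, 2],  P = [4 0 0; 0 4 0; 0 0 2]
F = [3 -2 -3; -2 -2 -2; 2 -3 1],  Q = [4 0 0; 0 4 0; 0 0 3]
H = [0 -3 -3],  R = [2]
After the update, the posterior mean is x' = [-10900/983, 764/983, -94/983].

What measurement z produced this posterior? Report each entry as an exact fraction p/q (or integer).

x̄ = F·x = [-8, 4, 4]
P̄ = F·P·Fᵀ + Q = [74 4 42; 4 44 4; 42 4 57]
S = H·P̄·Hᵀ + R = [983]
K = P̄·Hᵀ·S⁻¹ = [-138/983; -144/983; -183/983]
x' − x̄ = [-3036/983, -3168/983, -4026/983] = K·y
y = (KᵀK)⁻¹·Kᵀ·(x' − x̄) = [22]
z = y + H·x̄ = [22] + [-24] = [-2]

z = [-2]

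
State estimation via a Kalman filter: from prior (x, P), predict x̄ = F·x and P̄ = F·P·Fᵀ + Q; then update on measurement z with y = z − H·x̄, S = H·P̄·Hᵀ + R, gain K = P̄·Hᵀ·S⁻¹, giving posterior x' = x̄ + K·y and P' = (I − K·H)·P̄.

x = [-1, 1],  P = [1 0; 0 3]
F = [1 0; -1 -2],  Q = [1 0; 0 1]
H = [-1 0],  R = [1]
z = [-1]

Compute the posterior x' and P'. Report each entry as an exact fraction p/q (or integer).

x̄ = F·x = [-1, -1]
P̄ = F·P·Fᵀ + Q = [2 -1; -1 14]
y = z − H·x̄ = [-2]
S = H·P̄·Hᵀ + R = [3]
K = P̄·Hᵀ·S⁻¹ = [-2/3; 1/3]
x' = x̄ + K·y = [1/3, -5/3]
P' = (I − K·H)·P̄ = [2/3 -1/3; -1/3 41/3]

x' = [1/3, -5/3]
P' = [2/3 -1/3; -1/3 41/3]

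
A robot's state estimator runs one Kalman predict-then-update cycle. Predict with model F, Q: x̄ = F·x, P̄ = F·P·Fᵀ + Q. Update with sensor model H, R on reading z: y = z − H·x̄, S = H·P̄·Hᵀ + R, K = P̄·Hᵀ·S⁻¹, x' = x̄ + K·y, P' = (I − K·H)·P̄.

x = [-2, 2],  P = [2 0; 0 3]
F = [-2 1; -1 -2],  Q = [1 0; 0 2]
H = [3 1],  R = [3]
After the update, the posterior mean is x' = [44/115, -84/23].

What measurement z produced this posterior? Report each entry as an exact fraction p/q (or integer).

x̄ = F·x = [6, -2]
P̄ = F·P·Fᵀ + Q = [12 -2; -2 16]
S = H·P̄·Hᵀ + R = [115]
K = P̄·Hᵀ·S⁻¹ = [34/115; 2/23]
x' − x̄ = [-646/115, -38/23] = K·y
y = (KᵀK)⁻¹·Kᵀ·(x' − x̄) = [-19]
z = y + H·x̄ = [-19] + [16] = [-3]

z = [-3]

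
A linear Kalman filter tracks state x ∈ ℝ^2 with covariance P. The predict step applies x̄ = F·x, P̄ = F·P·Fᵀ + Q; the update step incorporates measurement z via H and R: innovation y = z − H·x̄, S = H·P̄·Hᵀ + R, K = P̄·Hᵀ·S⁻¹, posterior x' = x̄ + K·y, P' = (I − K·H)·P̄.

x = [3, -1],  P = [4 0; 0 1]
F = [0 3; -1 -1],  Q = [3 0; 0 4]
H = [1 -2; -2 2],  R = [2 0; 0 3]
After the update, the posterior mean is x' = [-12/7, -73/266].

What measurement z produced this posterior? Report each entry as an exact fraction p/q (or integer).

x̄ = F·x = [-3, -2]
P̄ = F·P·Fᵀ + Q = [12 -3; -3 9]
S = H·P̄·Hᵀ + R = [62 -78; -78 111]
K = P̄·Hᵀ·S⁻¹ = [-3/7 -4/7; -153/266 -25/133]
x' − x̄ = [9/7, 459/266] = K·y
y = (KᵀK)⁻¹·Kᵀ·(x' − x̄) = [-3, 0]
z = y + H·x̄ = [-3, 0] + [1, 2] = [-2, 2]

z = [-2, 2]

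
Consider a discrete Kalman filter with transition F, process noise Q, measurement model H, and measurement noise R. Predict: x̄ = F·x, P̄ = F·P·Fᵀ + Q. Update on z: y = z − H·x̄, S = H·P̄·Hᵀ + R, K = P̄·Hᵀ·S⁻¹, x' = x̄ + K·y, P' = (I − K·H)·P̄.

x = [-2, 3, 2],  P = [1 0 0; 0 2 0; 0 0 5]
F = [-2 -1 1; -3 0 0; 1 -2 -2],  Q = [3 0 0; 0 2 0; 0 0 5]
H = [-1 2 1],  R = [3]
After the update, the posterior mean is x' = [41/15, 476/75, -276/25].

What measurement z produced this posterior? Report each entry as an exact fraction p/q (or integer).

z = [-1]

x̄ = F·x = [3, 6, -12]
P̄ = F·P·Fᵀ + Q = [14 6 -8; 6 11 -3; -8 -3 34]
S = H·P̄·Hᵀ + R = [75]
K = P̄·Hᵀ·S⁻¹ = [-2/15; 13/75; 12/25]
x' − x̄ = [-4/15, 26/75, 24/25] = K·y
y = (KᵀK)⁻¹·Kᵀ·(x' − x̄) = [2]
z = y + H·x̄ = [2] + [-3] = [-1]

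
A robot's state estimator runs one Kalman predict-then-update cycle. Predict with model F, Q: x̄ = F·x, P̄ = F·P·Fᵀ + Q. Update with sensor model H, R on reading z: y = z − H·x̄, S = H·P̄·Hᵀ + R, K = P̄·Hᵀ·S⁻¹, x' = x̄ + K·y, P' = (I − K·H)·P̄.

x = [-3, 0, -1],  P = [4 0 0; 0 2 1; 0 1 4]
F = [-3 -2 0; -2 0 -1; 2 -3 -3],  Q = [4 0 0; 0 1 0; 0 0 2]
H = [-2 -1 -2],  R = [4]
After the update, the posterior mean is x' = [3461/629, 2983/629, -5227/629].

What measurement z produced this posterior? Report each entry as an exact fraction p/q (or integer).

z = [1]

x̄ = F·x = [9, 7, -3]
P̄ = F·P·Fᵀ + Q = [48 26 -6; 26 21 -1; -6 -1 90]
S = H·P̄·Hᵀ + R = [629]
K = P̄·Hᵀ·S⁻¹ = [-110/629; -71/629; -167/629]
x' − x̄ = [-2200/629, -1420/629, -3340/629] = K·y
y = (KᵀK)⁻¹·Kᵀ·(x' − x̄) = [20]
z = y + H·x̄ = [20] + [-19] = [1]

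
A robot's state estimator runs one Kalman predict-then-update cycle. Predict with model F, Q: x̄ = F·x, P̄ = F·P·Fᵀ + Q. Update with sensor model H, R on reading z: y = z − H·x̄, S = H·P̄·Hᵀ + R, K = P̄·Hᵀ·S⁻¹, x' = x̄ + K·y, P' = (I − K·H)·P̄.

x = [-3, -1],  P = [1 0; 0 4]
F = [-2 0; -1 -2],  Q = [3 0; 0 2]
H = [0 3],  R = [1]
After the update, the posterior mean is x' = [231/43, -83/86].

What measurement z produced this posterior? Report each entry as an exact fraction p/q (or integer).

x̄ = F·x = [6, 5]
P̄ = F·P·Fᵀ + Q = [7 2; 2 19]
S = H·P̄·Hᵀ + R = [172]
K = P̄·Hᵀ·S⁻¹ = [3/86; 57/172]
x' − x̄ = [-27/43, -513/86] = K·y
y = (KᵀK)⁻¹·Kᵀ·(x' − x̄) = [-18]
z = y + H·x̄ = [-18] + [15] = [-3]

z = [-3]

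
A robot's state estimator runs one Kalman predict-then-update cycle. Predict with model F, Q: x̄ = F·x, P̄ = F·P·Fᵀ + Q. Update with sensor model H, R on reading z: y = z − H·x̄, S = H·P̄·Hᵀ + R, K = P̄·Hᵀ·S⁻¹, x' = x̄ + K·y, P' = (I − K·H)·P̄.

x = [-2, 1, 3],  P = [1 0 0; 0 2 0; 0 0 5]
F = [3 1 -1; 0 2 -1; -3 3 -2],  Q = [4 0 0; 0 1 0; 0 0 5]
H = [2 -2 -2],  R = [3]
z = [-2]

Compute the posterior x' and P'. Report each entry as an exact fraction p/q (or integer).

x̄ = F·x = [-8, -1, 3]
P̄ = F·P·Fᵀ + Q = [20 9 7; 9 14 22; 7 22 52]
y = z − H·x̄ = [18]
S = H·P̄·Hᵀ + R = [395]
K = P̄·Hᵀ·S⁻¹ = [8/395; -54/395; -134/395]
x' = x̄ + K·y = [-3016/395, -1367/395, -1227/395]
P' = (I − K·H)·P̄ = [7836/395 3987/395 3837/395; 3987/395 2614/395 1454/395; 3837/395 1454/395 2584/395]

x' = [-3016/395, -1367/395, -1227/395]
P' = [7836/395 3987/395 3837/395; 3987/395 2614/395 1454/395; 3837/395 1454/395 2584/395]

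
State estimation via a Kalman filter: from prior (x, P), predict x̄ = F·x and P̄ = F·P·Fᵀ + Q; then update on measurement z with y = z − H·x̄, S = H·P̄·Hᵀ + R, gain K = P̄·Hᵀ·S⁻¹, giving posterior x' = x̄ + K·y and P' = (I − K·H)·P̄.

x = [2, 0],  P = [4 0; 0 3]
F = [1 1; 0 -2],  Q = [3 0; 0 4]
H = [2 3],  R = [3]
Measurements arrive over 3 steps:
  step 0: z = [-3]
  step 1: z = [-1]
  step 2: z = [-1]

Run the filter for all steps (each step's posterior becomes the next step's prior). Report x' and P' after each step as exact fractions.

step 0: x' = [216/115, -252/115], P' = [1146/115 -762/115; -762/115 544/115]
step 1: x' = [-41318/31345, 18652/31345], P' = [92073/31345 -59052/31345; -59052/31345 48148/31345]
step 2: x' = [-1466726/3682087, -375444/3682087], P' = [10816392/3682087 -6913200/3682087; -6913200/3682087 5606332/3682087]

step 0: x̄ = F·x = [2, 0]
step 0: P̄ = F·P·Fᵀ + Q = [10 -6; -6 16]
step 0: y = z − H·x̄ = [-7]
step 0: S = H·P̄·Hᵀ + R = [115]
step 0: K = P̄·Hᵀ·S⁻¹ = [2/115; 36/115]
step 0: x' = x̄ + K·y = [216/115, -252/115]
step 0: P' = (I − K·H)·P̄ = [1146/115 -762/115; -762/115 544/115]
step 1: x̄ = F·x = [-36/115, 504/115]
step 1: P̄ = F·P·Fᵀ + Q = [511/115 436/115; 436/115 2636/115]
step 1: y = z − H·x̄ = [-311/23]
step 1: S = H·P̄·Hᵀ + R = [6269/23]
step 1: K = P̄·Hᵀ·S⁻¹ = [466/6269; 1756/6269]
step 1: x' = x̄ + K·y = [-41318/31345, 18652/31345]
step 1: P' = (I − K·H)·P̄ = [92073/31345 -59052/31345; -59052/31345 48148/31345]
step 2: x̄ = F·x = [-22666/31345, -37304/31345]
step 2: P̄ = F·P·Fᵀ + Q = [116152/31345 21808/31345; 21808/31345 317972/31345]
step 2: y = z − H·x̄ = [125899/31345]
step 2: S = H·P̄·Hᵀ + R = [3682087/31345]
step 2: K = P̄·Hᵀ·S⁻¹ = [297728/3682087; 997532/3682087]
step 2: x' = x̄ + K·y = [-1466726/3682087, -375444/3682087]
step 2: P' = (I − K·H)·P̄ = [10816392/3682087 -6913200/3682087; -6913200/3682087 5606332/3682087]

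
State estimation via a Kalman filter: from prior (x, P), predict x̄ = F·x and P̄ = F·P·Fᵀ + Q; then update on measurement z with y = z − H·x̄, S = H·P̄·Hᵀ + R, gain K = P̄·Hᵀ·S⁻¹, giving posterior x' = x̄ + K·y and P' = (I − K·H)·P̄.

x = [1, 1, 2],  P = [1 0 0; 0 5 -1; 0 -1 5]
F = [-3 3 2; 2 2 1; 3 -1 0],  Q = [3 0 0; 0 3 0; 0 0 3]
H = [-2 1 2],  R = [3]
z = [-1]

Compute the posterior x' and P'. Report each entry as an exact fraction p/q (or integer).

x' = [2101/415, 2586/415, 121/83]
P' = [5366/415 6501/415 379/83; 6501/415 10596/415 231/83; 379/83 231/83 286/83]

x̄ = F·x = [4, 6, 2]
P̄ = F·P·Fᵀ + Q = [65 27 -22; 27 28 -3; -22 -3 17]
y = z − H·x̄ = [-3]
S = H·P̄·Hᵀ + R = [415]
K = P̄·Hᵀ·S⁻¹ = [-147/415; -32/415; 15/83]
x' = x̄ + K·y = [2101/415, 2586/415, 121/83]
P' = (I − K·H)·P̄ = [5366/415 6501/415 379/83; 6501/415 10596/415 231/83; 379/83 231/83 286/83]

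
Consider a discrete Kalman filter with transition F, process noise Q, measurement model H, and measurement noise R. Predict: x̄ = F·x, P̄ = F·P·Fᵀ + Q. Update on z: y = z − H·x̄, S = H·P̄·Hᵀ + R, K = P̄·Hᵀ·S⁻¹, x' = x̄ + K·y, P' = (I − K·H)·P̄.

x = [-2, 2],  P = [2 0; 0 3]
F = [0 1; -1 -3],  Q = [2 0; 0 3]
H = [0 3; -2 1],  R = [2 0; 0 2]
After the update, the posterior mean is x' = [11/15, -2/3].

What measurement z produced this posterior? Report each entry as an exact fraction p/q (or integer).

z = [-2, -2]

x̄ = F·x = [2, -4]
P̄ = F·P·Fᵀ + Q = [5 -9; -9 32]
S = H·P̄·Hᵀ + R = [290 150; 150 90]
K = P̄·Hᵀ·S⁻¹ = [7/60 -73/180; 19/60 1/36]
x' − x̄ = [-19/15, 10/3] = K·y
y = (KᵀK)⁻¹·Kᵀ·(x' − x̄) = [10, 6]
z = y + H·x̄ = [10, 6] + [-12, -8] = [-2, -2]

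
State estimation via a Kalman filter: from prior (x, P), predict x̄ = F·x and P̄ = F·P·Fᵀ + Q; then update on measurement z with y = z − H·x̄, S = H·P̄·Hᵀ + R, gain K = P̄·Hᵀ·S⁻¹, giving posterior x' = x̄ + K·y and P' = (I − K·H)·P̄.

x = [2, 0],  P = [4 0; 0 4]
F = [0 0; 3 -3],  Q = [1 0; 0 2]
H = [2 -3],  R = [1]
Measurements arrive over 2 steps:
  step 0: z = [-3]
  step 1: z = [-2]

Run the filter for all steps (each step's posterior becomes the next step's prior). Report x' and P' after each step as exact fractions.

step 0: x' = [30/671, 696/671], P' = [667/671 444/671; 444/671 370/671]
step 1: x' = [-7336/13751, 3054/13751], P' = [12409/13751 8049/13751; 8049/13751 13415/27502]

step 0: x̄ = F·x = [0, 6]
step 0: P̄ = F·P·Fᵀ + Q = [1 0; 0 74]
step 0: y = z − H·x̄ = [15]
step 0: S = H·P̄·Hᵀ + R = [671]
step 0: K = P̄·Hᵀ·S⁻¹ = [2/671; -222/671]
step 0: x' = x̄ + K·y = [30/671, 696/671]
step 0: P' = (I − K·H)·P̄ = [667/671 444/671; 444/671 370/671]
step 1: x̄ = F·x = [0, -1998/671]
step 1: P̄ = F·P·Fᵀ + Q = [1 0; 0 2683/671]
step 1: y = z − H·x̄ = [-7336/671]
step 1: S = H·P̄·Hᵀ + R = [27502/671]
step 1: K = P̄·Hᵀ·S⁻¹ = [671/13751; -8049/27502]
step 1: x' = x̄ + K·y = [-7336/13751, 3054/13751]
step 1: P' = (I − K·H)·P̄ = [12409/13751 8049/13751; 8049/13751 13415/27502]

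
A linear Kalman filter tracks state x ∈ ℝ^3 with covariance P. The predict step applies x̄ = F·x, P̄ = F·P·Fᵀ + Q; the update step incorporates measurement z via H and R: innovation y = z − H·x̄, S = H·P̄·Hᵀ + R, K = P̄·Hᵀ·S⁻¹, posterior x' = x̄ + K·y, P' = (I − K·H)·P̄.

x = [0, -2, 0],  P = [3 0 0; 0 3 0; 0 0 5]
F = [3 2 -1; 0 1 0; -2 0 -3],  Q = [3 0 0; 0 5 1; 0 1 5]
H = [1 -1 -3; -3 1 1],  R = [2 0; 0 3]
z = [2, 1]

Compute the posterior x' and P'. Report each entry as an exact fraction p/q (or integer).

x' = [-66232/60645, -106526/60645, -27262/60645]
P' = [57119/60645 116692/60645 -14611/60645; 116692/60645 453881/60645 -111173/60645; -14611/60645 -111173/60645 46934/60645]

x̄ = F·x = [-4, -2, 0]
P̄ = F·P·Fᵀ + Q = [47 6 -3; 6 8 1; -3 1 62]
y = z − H·x̄ = [4, -9]
S = H·P̄·Hᵀ + R = [627 -345; -345 480]
K = P̄·Hᵀ·S⁻¹ = [-1574/12129 -23092/60645; -367/12129 -2456/60645; -4424/12129 -6802/60645]
x' = x̄ + K·y = [-66232/60645, -106526/60645, -27262/60645]
P' = (I − K·H)·P̄ = [57119/60645 116692/60645 -14611/60645; 116692/60645 453881/60645 -111173/60645; -14611/60645 -111173/60645 46934/60645]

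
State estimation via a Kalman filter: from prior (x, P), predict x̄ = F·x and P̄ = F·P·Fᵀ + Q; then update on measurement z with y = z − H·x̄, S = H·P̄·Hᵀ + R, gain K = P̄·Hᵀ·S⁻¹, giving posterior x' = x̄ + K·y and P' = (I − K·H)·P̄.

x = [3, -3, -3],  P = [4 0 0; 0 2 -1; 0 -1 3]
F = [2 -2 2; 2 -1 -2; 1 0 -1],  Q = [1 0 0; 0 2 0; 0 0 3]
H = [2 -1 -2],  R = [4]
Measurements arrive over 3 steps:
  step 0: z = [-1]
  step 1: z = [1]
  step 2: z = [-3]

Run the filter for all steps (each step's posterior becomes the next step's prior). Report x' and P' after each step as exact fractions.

step 0: x̄ = F·x = [6, 15, 6]
step 0: P̄ = F·P·Fᵀ + Q = [45 6 0; 6 28 13; 0 13 10]
step 0: y = z − H·x̄ = [14]
step 0: S = H·P̄·Hᵀ + R = [280]
step 0: K = P̄·Hᵀ·S⁻¹ = [3/10; -3/20; -33/280]
step 0: x' = x̄ + K·y = [51/5, 129/10, 87/20]
step 0: P' = (I − K·H)·P̄ = [99/5 93/5 99/10; 93/5 217/10 161/20; 99/10 161/20 1711/280]
step 1: x̄ = F·x = [33/10, -6/5, 117/20]
step 1: P̄ = F·P·Fᵀ + Q = [4021/70 93/35 879/140; 93/35 208/35 117/70; 879/140 117/70 2551/280]
step 1: y = z − H·x̄ = [49/10]
step 1: S = H·P̄·Hᵀ + R = [15539/70]
step 1: K = P̄·Hᵀ·S⁻¹ = [6977/15539; -278/15539; -1027/31078]
step 1: x' = x̄ + K·y = [85466/15539, -20009/15539, 88387/15539]
step 1: P' = (I − K·H)·P̄ = [197197/15539 68998/15539 148744/15539; 68998/15539 91242/15539 23933/15539; 148744/15539 23933/15539 275609/31078]
step 2: x̄ = F·x = [387724/15539, 14167/15539, -2921/15539]
step 2: P̄ = F·P·Fᵀ + Q = [2167017/15539 53932/15539 28655/15539; 53932/15539 92114/15539 29962/15539; 28655/15539 29962/15539 168261/31078]
step 2: y = z − H·x̄ = [-813740/15539]
step 2: S = H·P̄·Hᵀ + R = [8833740/15539]
step 2: K = P̄·Hᵀ·S⁻¹ = [1055698/2208435; -22087/4416870; -46971/2944580]
step 2: x' = x̄ + K·y = [-36044/441687, 518353/441687, 95312/147229]
step 2: P' = (I − K·H)·P̄ = [21090361/2208435 10666048/2208435 4548647/736145; 10666048/2208435 13060039/2208435 2772077/1472290; 4548647/736145 2772077/1472290 15516453/2944580]

step 0: x' = [51/5, 129/10, 87/20], P' = [99/5 93/5 99/10; 93/5 217/10 161/20; 99/10 161/20 1711/280]
step 1: x' = [85466/15539, -20009/15539, 88387/15539], P' = [197197/15539 68998/15539 148744/15539; 68998/15539 91242/15539 23933/15539; 148744/15539 23933/15539 275609/31078]
step 2: x' = [-36044/441687, 518353/441687, 95312/147229], P' = [21090361/2208435 10666048/2208435 4548647/736145; 10666048/2208435 13060039/2208435 2772077/1472290; 4548647/736145 2772077/1472290 15516453/2944580]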